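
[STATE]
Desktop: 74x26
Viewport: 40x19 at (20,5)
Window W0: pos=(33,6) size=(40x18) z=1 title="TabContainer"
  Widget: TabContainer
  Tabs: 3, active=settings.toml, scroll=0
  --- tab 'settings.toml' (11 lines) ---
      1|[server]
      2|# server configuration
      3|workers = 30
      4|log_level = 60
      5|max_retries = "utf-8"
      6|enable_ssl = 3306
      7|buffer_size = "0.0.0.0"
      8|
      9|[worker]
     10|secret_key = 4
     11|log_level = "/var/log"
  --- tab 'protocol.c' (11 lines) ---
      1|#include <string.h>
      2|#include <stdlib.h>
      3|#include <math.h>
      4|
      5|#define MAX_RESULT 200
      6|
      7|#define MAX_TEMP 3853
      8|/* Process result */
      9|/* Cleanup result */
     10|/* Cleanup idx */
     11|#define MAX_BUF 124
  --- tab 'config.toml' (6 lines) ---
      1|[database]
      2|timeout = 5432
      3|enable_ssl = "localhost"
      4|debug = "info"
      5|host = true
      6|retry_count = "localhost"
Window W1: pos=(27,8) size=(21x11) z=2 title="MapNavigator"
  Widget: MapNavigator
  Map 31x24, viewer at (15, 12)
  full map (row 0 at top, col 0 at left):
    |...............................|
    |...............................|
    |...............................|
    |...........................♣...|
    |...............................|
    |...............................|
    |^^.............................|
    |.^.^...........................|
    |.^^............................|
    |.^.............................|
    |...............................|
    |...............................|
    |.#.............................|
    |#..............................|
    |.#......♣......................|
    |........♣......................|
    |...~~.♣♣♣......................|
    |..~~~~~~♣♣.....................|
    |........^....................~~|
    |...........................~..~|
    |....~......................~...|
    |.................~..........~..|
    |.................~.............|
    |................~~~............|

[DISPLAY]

                                        
             ┏━━━━━━━━━━━━━━━━━━━━━━━━━━
             ┃ TabContainer             
       ┏━━━━━━━━━━━━━━━━━━━┓────────────
       ┃ MapNavigator      ┃]│ protocol.
       ┠───────────────────┨────────────
       ┃...................┃            
       ┃...................┃guration    
       ┃...................┃            
       ┃.........@.........┃            
       ┃...................┃"utf-8"     
       ┃..♣................┃306         
       ┃..♣................┃"0.0.0.0"   
       ┗━━━━━━━━━━━━━━━━━━━┛            
             ┃[worker]                  
             ┃secret_key = 4            
             ┃log_level = "/var/log"    
             ┃                          
             ┗━━━━━━━━━━━━━━━━━━━━━━━━━━


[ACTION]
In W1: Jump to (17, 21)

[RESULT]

                                        
             ┏━━━━━━━━━━━━━━━━━━━━━━━━━━
             ┃ TabContainer             
       ┏━━━━━━━━━━━━━━━━━━━┓────────────
       ┃ MapNavigator      ┃]│ protocol.
       ┠───────────────────┨────────────
       ┃^..................┃            
       ┃...................┃guration    
       ┃...................┃            
       ┃.........@.........┃            
       ┃.........~.........┃"utf-8"     
       ┃........~~~........┃306         
       ┃                   ┃"0.0.0.0"   
       ┗━━━━━━━━━━━━━━━━━━━┛            
             ┃[worker]                  
             ┃secret_key = 4            
             ┃log_level = "/var/log"    
             ┃                          
             ┗━━━━━━━━━━━━━━━━━━━━━━━━━━


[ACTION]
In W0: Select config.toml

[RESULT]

                                        
             ┏━━━━━━━━━━━━━━━━━━━━━━━━━━
             ┃ TabContainer             
       ┏━━━━━━━━━━━━━━━━━━━┓────────────
       ┃ MapNavigator      ┃ │ protocol.
       ┠───────────────────┨────────────
       ┃^..................┃            
       ┃...................┃            
       ┃...................┃localhost"  
       ┃.........@.........┃            
       ┃.........~.........┃            
       ┃........~~~........┃"localhost" 
       ┃                   ┃            
       ┗━━━━━━━━━━━━━━━━━━━┛            
             ┃                          
             ┃                          
             ┃                          
             ┃                          
             ┗━━━━━━━━━━━━━━━━━━━━━━━━━━


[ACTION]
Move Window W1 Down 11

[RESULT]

                                        
             ┏━━━━━━━━━━━━━━━━━━━━━━━━━━
             ┃ TabContainer             
             ┠──────────────────────────
             ┃ settings.toml │ protocol.
             ┃──────────────────────────
             ┃[database]                
             ┃timeout = 5432            
             ┃enable_ssl = "localhost"  
             ┃debug = "info"            
       ┏━━━━━━━━━━━━━━━━━━━┓            
       ┃ MapNavigator      ┃"localhost" 
       ┠───────────────────┨            
       ┃^..................┃            
       ┃...................┃            
       ┃...................┃            
       ┃.........@.........┃            
       ┃.........~.........┃            
       ┃........~~~........┃━━━━━━━━━━━━


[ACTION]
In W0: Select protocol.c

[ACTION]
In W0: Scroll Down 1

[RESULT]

                                        
             ┏━━━━━━━━━━━━━━━━━━━━━━━━━━
             ┃ TabContainer             
             ┠──────────────────────────
             ┃ settings.toml │[protocol.
             ┃──────────────────────────
             ┃#include <stdlib.h>       
             ┃#include <math.h>         
             ┃                          
             ┃#define MAX_RESULT 200    
       ┏━━━━━━━━━━━━━━━━━━━┓            
       ┃ MapNavigator      ┃MP 3853     
       ┠───────────────────┨ult */      
       ┃^..................┃ult */      
       ┃...................┃ */         
       ┃...................┃F 124       
       ┃.........@.........┃            
       ┃.........~.........┃            
       ┃........~~~........┃━━━━━━━━━━━━


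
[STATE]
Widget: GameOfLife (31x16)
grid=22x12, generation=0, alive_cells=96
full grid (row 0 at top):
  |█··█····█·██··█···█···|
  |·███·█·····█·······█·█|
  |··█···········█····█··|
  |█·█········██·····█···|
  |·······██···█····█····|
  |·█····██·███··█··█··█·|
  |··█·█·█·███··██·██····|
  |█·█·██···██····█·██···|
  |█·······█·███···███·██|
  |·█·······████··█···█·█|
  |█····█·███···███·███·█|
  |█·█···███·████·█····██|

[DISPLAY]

Gen: 0                         
█··█····█·██··█···█···         
·███·█·····█·······█·█         
··█···········█····█··         
█·█········██·····█···         
·······██···█····█····         
·█····██·███··█··█··█·         
··█·█·█·███··██·██····         
█·█·██···██····█·██···         
█·······█·███···███·██         
·█·······████··█···█·█         
█····█·███···███·███·█         
█·█···███·████·█····██         
                               
                               
                               


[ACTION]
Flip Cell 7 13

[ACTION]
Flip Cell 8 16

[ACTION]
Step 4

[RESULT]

Gen: 4                         
···██··············█··         
··█·█·············█·█·         
···█···············█··         
······················         
·····█·██··█·····███··         
····███·█··█··········         
··██···██·█····██·····         
····█··██·····█····█·█         
·██··········█████···█         
··█········██·█████··█         
··················███·         
···········█··█·······         
                               
                               
                               


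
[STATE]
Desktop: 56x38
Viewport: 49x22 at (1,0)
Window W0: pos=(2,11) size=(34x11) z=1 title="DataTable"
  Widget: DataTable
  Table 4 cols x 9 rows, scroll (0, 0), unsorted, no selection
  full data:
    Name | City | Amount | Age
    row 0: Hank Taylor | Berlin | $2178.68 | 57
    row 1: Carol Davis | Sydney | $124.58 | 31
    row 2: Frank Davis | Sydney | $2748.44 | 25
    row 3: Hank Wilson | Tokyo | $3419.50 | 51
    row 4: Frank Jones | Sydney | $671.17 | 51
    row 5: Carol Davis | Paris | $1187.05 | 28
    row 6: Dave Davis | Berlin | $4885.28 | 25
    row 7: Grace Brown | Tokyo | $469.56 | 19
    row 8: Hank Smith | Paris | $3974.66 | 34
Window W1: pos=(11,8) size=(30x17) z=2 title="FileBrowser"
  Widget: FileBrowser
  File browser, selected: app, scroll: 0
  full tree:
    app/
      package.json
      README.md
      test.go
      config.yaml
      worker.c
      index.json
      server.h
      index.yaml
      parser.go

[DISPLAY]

                                                 
                                                 
                                                 
                                                 
                                                 
                                                 
                                                 
                                                 
          ┏━━━━━━━━━━━━━━━━━━━━━━━━━━━━┓         
          ┃ FileBrowser                ┃         
          ┠────────────────────────────┨         
 ┏━━━━━━━━┃> [-] app/                  ┃         
 ┃ DataTab┃    package.json            ┃         
 ┠────────┃    README.md               ┃         
 ┃Name    ┃    test.go                 ┃         
 ┃────────┃    config.yaml             ┃         
 ┃Hank Tay┃    worker.c                ┃         
 ┃Carol Da┃    index.json              ┃         
 ┃Frank Da┃    server.h                ┃         
 ┃Hank Wil┃    index.yaml              ┃         
 ┃Frank Jo┃    parser.go               ┃         
 ┗━━━━━━━━┃                            ┃         


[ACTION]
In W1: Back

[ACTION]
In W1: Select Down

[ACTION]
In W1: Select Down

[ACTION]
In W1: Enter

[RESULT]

                                                 
                                                 
                                                 
                                                 
                                                 
                                                 
                                                 
                                                 
          ┏━━━━━━━━━━━━━━━━━━━━━━━━━━━━┓         
          ┃ FileBrowser                ┃         
          ┠────────────────────────────┨         
 ┏━━━━━━━━┃  [-] app/                  ┃         
 ┃ DataTab┃    package.json            ┃         
 ┠────────┃  > README.md               ┃         
 ┃Name    ┃    test.go                 ┃         
 ┃────────┃    config.yaml             ┃         
 ┃Hank Tay┃    worker.c                ┃         
 ┃Carol Da┃    index.json              ┃         
 ┃Frank Da┃    server.h                ┃         
 ┃Hank Wil┃    index.yaml              ┃         
 ┃Frank Jo┃    parser.go               ┃         
 ┗━━━━━━━━┃                            ┃         


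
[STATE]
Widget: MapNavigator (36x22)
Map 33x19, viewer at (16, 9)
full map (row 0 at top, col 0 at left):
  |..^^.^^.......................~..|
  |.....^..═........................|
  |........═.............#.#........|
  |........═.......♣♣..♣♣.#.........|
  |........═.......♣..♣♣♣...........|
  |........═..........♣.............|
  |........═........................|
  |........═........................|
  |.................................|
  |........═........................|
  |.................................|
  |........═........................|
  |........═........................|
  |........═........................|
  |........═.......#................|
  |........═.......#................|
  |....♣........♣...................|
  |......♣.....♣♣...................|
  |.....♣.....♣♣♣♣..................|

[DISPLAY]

                                    
                                    
  ..^^.^^.......................~.. 
  .....^..═........................ 
  ........═.............#.#........ 
  ........═.......♣♣..♣♣.#......... 
  ........═.......♣..♣♣♣........... 
  ........═..........♣............. 
  ........═........................ 
  ........═........................ 
  ................................. 
  ........═.......@................ 
  ................................. 
  ........═........................ 
  ........═........................ 
  ........═........................ 
  ........═.......#................ 
  ........═.......#................ 
  ....♣........♣................... 
  ......♣.....♣♣................... 
  .....♣.....♣♣♣♣.................. 
                                    


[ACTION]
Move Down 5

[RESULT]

  ........═.......♣♣..♣♣.#......... 
  ........═.......♣..♣♣♣........... 
  ........═..........♣............. 
  ........═........................ 
  ........═........................ 
  ................................. 
  ........═........................ 
  ................................. 
  ........═........................ 
  ........═........................ 
  ........═........................ 
  ........═.......@................ 
  ........═.......#................ 
  ....♣........♣................... 
  ......♣.....♣♣................... 
  .....♣.....♣♣♣♣.................. 
                                    
                                    
                                    
                                    
                                    
                                    


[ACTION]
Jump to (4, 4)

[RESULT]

                                    
                                    
                                    
                                    
                                    
                                    
                                    
              ..^^.^^...............
              .....^..═.............
              ........═.............
              ........═.......♣♣..♣♣
              ....@...═.......♣..♣♣♣
              ........═..........♣..
              ........═.............
              ........═.............
              ......................
              ........═.............
              ......................
              ........═.............
              ........═.............
              ........═.............
              ........═.......#.....


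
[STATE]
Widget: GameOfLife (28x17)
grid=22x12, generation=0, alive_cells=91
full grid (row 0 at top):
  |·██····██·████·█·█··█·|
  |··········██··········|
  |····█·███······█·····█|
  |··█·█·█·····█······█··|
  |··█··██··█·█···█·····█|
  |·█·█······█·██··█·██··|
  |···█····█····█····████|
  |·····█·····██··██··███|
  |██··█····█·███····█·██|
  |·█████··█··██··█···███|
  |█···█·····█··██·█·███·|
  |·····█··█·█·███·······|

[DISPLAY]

Gen: 0                      
·██····██·████·█·█··█·      
··········██··········      
····█·███······█·····█      
··█·█·█·····█······█··      
··█··██··█·█···█·····█      
·█·█······█·██··█·██··      
···█····█····█····████      
·····█·····██··██··███      
██··█····█·███····█·██      
·█████··█··██··█···███      
█···█·····█··██·█·███·      
·····█··█·█·███·······      
                            
                            
                            
                            


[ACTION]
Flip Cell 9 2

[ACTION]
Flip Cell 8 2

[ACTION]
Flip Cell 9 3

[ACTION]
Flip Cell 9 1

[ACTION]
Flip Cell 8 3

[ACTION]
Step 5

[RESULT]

Gen: 5                      
········█·············      
······██·██···········      
····██···██·········█·      
····██·█·█··██·██···█·      
······██████·█···█···█      
██·········███····███·      
██················█···      
██··············█·██··      
···············█······      
·············█··█··█··      
··············█·█··█··      
·············██·█·█···      
                            
                            
                            
                            


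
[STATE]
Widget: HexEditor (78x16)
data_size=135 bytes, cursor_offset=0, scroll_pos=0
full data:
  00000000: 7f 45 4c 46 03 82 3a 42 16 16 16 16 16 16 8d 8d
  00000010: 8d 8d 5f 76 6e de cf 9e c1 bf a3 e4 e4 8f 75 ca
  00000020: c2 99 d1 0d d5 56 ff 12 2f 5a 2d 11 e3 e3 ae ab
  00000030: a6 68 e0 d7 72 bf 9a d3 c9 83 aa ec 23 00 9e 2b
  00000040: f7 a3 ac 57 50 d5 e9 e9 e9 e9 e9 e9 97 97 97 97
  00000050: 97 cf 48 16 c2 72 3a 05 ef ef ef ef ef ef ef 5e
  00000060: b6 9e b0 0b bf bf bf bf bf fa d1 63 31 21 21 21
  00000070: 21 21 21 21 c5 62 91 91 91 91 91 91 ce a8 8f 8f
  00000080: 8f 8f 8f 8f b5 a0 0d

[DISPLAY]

00000000  7F 45 4c 46 03 82 3a 42  16 16 16 16 16 16 8d 8d  |.ELF..:B........|
00000010  8d 8d 5f 76 6e de cf 9e  c1 bf a3 e4 e4 8f 75 ca  |.._vn.........u.|
00000020  c2 99 d1 0d d5 56 ff 12  2f 5a 2d 11 e3 e3 ae ab  |.....V../Z-.....|
00000030  a6 68 e0 d7 72 bf 9a d3  c9 83 aa ec 23 00 9e 2b  |.h..r.......#..+|
00000040  f7 a3 ac 57 50 d5 e9 e9  e9 e9 e9 e9 97 97 97 97  |...WP...........|
00000050  97 cf 48 16 c2 72 3a 05  ef ef ef ef ef ef ef 5e  |..H..r:........^|
00000060  b6 9e b0 0b bf bf bf bf  bf fa d1 63 31 21 21 21  |...........c1!!!|
00000070  21 21 21 21 c5 62 91 91  91 91 91 91 ce a8 8f 8f  |!!!!.b..........|
00000080  8f 8f 8f 8f b5 a0 0d                              |.......         |
                                                                              
                                                                              
                                                                              
                                                                              
                                                                              
                                                                              
                                                                              


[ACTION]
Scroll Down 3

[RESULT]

00000030  a6 68 e0 d7 72 bf 9a d3  c9 83 aa ec 23 00 9e 2b  |.h..r.......#..+|
00000040  f7 a3 ac 57 50 d5 e9 e9  e9 e9 e9 e9 97 97 97 97  |...WP...........|
00000050  97 cf 48 16 c2 72 3a 05  ef ef ef ef ef ef ef 5e  |..H..r:........^|
00000060  b6 9e b0 0b bf bf bf bf  bf fa d1 63 31 21 21 21  |...........c1!!!|
00000070  21 21 21 21 c5 62 91 91  91 91 91 91 ce a8 8f 8f  |!!!!.b..........|
00000080  8f 8f 8f 8f b5 a0 0d                              |.......         |
                                                                              
                                                                              
                                                                              
                                                                              
                                                                              
                                                                              
                                                                              
                                                                              
                                                                              
                                                                              


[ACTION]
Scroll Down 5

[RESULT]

00000080  8f 8f 8f 8f b5 a0 0d                              |.......         |
                                                                              
                                                                              
                                                                              
                                                                              
                                                                              
                                                                              
                                                                              
                                                                              
                                                                              
                                                                              
                                                                              
                                                                              
                                                                              
                                                                              
                                                                              


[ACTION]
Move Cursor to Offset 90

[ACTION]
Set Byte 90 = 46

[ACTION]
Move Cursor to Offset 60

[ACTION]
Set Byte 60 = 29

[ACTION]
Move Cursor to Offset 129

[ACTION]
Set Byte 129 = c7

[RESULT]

00000080  8f C7 8f 8f b5 a0 0d                              |.......         |
                                                                              
                                                                              
                                                                              
                                                                              
                                                                              
                                                                              
                                                                              
                                                                              
                                                                              
                                                                              
                                                                              
                                                                              
                                                                              
                                                                              
                                                                              


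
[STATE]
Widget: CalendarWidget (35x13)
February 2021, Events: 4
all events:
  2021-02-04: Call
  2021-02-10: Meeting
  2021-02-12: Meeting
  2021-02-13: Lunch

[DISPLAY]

           February 2021           
Mo Tu We Th Fr Sa Su               
 1  2  3  4*  5  6  7              
 8  9 10* 11 12* 13* 14            
15 16 17 18 19 20 21               
22 23 24 25 26 27 28               
                                   
                                   
                                   
                                   
                                   
                                   
                                   


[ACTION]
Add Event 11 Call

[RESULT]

           February 2021           
Mo Tu We Th Fr Sa Su               
 1  2  3  4*  5  6  7              
 8  9 10* 11* 12* 13* 14           
15 16 17 18 19 20 21               
22 23 24 25 26 27 28               
                                   
                                   
                                   
                                   
                                   
                                   
                                   


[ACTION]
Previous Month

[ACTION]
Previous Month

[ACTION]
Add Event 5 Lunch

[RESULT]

           December 2020           
Mo Tu We Th Fr Sa Su               
    1  2  3  4  5*  6              
 7  8  9 10 11 12 13               
14 15 16 17 18 19 20               
21 22 23 24 25 26 27               
28 29 30 31                        
                                   
                                   
                                   
                                   
                                   
                                   


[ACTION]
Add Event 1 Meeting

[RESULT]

           December 2020           
Mo Tu We Th Fr Sa Su               
    1*  2  3  4  5*  6             
 7  8  9 10 11 12 13               
14 15 16 17 18 19 20               
21 22 23 24 25 26 27               
28 29 30 31                        
                                   
                                   
                                   
                                   
                                   
                                   


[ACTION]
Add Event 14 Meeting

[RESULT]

           December 2020           
Mo Tu We Th Fr Sa Su               
    1*  2  3  4  5*  6             
 7  8  9 10 11 12 13               
14* 15 16 17 18 19 20              
21 22 23 24 25 26 27               
28 29 30 31                        
                                   
                                   
                                   
                                   
                                   
                                   


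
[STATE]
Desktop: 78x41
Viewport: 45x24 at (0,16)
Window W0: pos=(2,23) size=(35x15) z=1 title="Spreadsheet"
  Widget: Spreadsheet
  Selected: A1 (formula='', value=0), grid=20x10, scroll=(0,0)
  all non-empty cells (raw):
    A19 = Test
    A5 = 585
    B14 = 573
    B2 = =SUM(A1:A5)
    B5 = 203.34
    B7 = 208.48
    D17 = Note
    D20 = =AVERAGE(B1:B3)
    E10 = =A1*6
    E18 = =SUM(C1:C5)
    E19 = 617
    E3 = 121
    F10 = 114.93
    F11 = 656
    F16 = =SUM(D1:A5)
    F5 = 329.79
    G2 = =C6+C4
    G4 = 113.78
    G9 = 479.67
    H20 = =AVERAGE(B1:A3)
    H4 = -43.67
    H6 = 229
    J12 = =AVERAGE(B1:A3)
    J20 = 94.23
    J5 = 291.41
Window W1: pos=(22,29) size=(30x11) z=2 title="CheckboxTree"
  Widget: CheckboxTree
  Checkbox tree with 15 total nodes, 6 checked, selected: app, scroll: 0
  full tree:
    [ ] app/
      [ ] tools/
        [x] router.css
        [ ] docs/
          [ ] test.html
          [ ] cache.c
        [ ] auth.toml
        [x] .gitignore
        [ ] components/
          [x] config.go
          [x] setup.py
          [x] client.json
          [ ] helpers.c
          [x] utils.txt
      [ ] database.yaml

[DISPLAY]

                                             
                                             
                                             
                                             
                                             
                                             
                                             
  ┏━━━━━━━━━━━━━━━━━━━━━━━━━━━━━━━━━┓        
  ┃ Spreadsheet                     ┃        
  ┠─────────────────────────────────┨        
  ┃A1:                              ┃        
  ┃       A       B       C       D ┃        
  ┃---------------------------------┃        
  ┃  1      [0]       ┏━━━━━━━━━━━━━━━━━━━━━━
  ┃  2        0     58┃ CheckboxTree         
  ┃  3        0       ┠──────────────────────
  ┃  4        0       ┃>[-] app/             
  ┃  5      585  203.3┃   [-] tools/         
  ┃  6        0       ┃     [x] router.css   
  ┃  7        0  208.4┃     [ ] docs/        
  ┃  8        0       ┃       [ ] test.html  
  ┗━━━━━━━━━━━━━━━━━━━┃       [ ] cache.c    
                      ┃     [ ] auth.toml    
                      ┗━━━━━━━━━━━━━━━━━━━━━━


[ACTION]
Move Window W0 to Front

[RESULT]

                                             
                                             
                                             
                                             
                                             
                                             
                                             
  ┏━━━━━━━━━━━━━━━━━━━━━━━━━━━━━━━━━┓        
  ┃ Spreadsheet                     ┃        
  ┠─────────────────────────────────┨        
  ┃A1:                              ┃        
  ┃       A       B       C       D ┃        
  ┃---------------------------------┃        
  ┃  1      [0]       0       0     ┃━━━━━━━━
  ┃  2        0     585       0     ┃        
  ┃  3        0       0       0     ┃────────
  ┃  4        0       0       0     ┃        
  ┃  5      585  203.34       0     ┃        
  ┃  6        0       0       0     ┃r.css   
  ┃  7        0  208.48       0     ┃        
  ┃  8        0       0       0     ┃t.html  
  ┗━━━━━━━━━━━━━━━━━━━━━━━━━━━━━━━━━┛he.c    
                      ┃     [ ] auth.toml    
                      ┗━━━━━━━━━━━━━━━━━━━━━━


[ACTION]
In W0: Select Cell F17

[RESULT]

                                             
                                             
                                             
                                             
                                             
                                             
                                             
  ┏━━━━━━━━━━━━━━━━━━━━━━━━━━━━━━━━━┓        
  ┃ Spreadsheet                     ┃        
  ┠─────────────────────────────────┨        
  ┃F17:                             ┃        
  ┃       A       B       C       D ┃        
  ┃---------------------------------┃        
  ┃  1        0       0       0     ┃━━━━━━━━
  ┃  2        0     585       0     ┃        
  ┃  3        0       0       0     ┃────────
  ┃  4        0       0       0     ┃        
  ┃  5      585  203.34       0     ┃        
  ┃  6        0       0       0     ┃r.css   
  ┃  7        0  208.48       0     ┃        
  ┃  8        0       0       0     ┃t.html  
  ┗━━━━━━━━━━━━━━━━━━━━━━━━━━━━━━━━━┛he.c    
                      ┃     [ ] auth.toml    
                      ┗━━━━━━━━━━━━━━━━━━━━━━


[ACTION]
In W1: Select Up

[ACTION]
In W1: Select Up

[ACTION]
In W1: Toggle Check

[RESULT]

                                             
                                             
                                             
                                             
                                             
                                             
                                             
  ┏━━━━━━━━━━━━━━━━━━━━━━━━━━━━━━━━━┓        
  ┃ Spreadsheet                     ┃        
  ┠─────────────────────────────────┨        
  ┃F17:                             ┃        
  ┃       A       B       C       D ┃        
  ┃---------------------------------┃        
  ┃  1        0       0       0     ┃━━━━━━━━
  ┃  2        0     585       0     ┃        
  ┃  3        0       0       0     ┃────────
  ┃  4        0       0       0     ┃        
  ┃  5      585  203.34       0     ┃        
  ┃  6        0       0       0     ┃r.css   
  ┃  7        0  208.48       0     ┃        
  ┃  8        0       0       0     ┃t.html  
  ┗━━━━━━━━━━━━━━━━━━━━━━━━━━━━━━━━━┛he.c    
                      ┃     [x] auth.toml    
                      ┗━━━━━━━━━━━━━━━━━━━━━━


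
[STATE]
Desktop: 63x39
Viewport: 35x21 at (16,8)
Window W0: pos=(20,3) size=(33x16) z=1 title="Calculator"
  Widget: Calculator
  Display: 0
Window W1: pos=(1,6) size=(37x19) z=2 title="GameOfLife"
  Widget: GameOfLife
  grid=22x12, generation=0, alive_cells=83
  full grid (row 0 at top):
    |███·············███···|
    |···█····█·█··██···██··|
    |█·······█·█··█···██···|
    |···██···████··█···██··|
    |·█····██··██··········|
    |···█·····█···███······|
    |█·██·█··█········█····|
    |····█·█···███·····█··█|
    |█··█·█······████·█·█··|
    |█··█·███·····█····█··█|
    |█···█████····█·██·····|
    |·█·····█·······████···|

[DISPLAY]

─────────────────────┨             
                     ┃             
··███···             ┃             
█···██··             ┃             
···██···             ┃             
█···██··             ┃             
········             ┃             
██······             ┃             
···█····             ┃             
····█··█             ┃             
██·█·█··             ┃━━━━━━━━━━━━━
····█··█             ┃             
·██·····             ┃             
·████···             ┃             
                     ┃             
                     ┃             
━━━━━━━━━━━━━━━━━━━━━┛             
                                   
                                   
                                   
                                   


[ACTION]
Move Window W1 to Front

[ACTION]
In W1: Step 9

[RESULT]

─────────────────────┨             
                     ┃             
·····██·             ┃             
····█···             ┃             
·····███             ┃             
·····███             ┃             
········             ┃             
········             ┃             
··███···             ┃             
·█··█···             ┃             
····██··             ┃━━━━━━━━━━━━━
·█··█···             ┃             
·███····             ┃             
·██·····             ┃             
                     ┃             
                     ┃             
━━━━━━━━━━━━━━━━━━━━━┛             
                                   
                                   
                                   
                                   


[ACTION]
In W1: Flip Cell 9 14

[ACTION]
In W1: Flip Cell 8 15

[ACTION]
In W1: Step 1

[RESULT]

─────────────────────┨             
                     ┃             
·····█··             ┃             
····█··█             ┃             
····█··█             ┃             
·····█·█             ┃             
······█·             ┃             
···█····             ┃             
··███···             ┃             
██······             ┃             
·█████··             ┃━━━━━━━━━━━━━
····██··             ┃             
···█····             ┃             
██·█····             ┃             
                     ┃             
                     ┃             
━━━━━━━━━━━━━━━━━━━━━┛             
                                   
                                   
                                   
                                   


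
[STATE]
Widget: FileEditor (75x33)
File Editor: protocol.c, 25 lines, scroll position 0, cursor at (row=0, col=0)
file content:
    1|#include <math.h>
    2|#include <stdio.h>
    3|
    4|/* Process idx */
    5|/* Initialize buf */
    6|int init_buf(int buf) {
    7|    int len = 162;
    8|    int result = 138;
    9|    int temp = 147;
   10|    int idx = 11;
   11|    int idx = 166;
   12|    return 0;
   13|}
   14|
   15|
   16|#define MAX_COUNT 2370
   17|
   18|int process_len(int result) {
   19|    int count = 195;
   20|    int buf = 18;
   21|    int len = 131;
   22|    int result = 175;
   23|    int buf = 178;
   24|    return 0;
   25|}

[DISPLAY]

█include <math.h>                                                         ▲
#include <stdio.h>                                                        █
                                                                          ░
/* Process idx */                                                         ░
/* Initialize buf */                                                      ░
int init_buf(int buf) {                                                   ░
    int len = 162;                                                        ░
    int result = 138;                                                     ░
    int temp = 147;                                                       ░
    int idx = 11;                                                         ░
    int idx = 166;                                                        ░
    return 0;                                                             ░
}                                                                         ░
                                                                          ░
                                                                          ░
#define MAX_COUNT 2370                                                    ░
                                                                          ░
int process_len(int result) {                                             ░
    int count = 195;                                                      ░
    int buf = 18;                                                         ░
    int len = 131;                                                        ░
    int result = 175;                                                     ░
    int buf = 178;                                                        ░
    return 0;                                                             ░
}                                                                         ░
                                                                          ░
                                                                          ░
                                                                          ░
                                                                          ░
                                                                          ░
                                                                          ░
                                                                          ░
                                                                          ▼


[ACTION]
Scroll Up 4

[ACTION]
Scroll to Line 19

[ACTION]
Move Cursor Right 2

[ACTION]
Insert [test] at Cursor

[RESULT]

#itest█clude <math.h>                                                     ▲
#include <stdio.h>                                                        █
                                                                          ░
/* Process idx */                                                         ░
/* Initialize buf */                                                      ░
int init_buf(int buf) {                                                   ░
    int len = 162;                                                        ░
    int result = 138;                                                     ░
    int temp = 147;                                                       ░
    int idx = 11;                                                         ░
    int idx = 166;                                                        ░
    return 0;                                                             ░
}                                                                         ░
                                                                          ░
                                                                          ░
#define MAX_COUNT 2370                                                    ░
                                                                          ░
int process_len(int result) {                                             ░
    int count = 195;                                                      ░
    int buf = 18;                                                         ░
    int len = 131;                                                        ░
    int result = 175;                                                     ░
    int buf = 178;                                                        ░
    return 0;                                                             ░
}                                                                         ░
                                                                          ░
                                                                          ░
                                                                          ░
                                                                          ░
                                                                          ░
                                                                          ░
                                                                          ░
                                                                          ▼
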